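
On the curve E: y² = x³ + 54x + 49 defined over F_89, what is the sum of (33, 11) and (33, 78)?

O

The two points share x = 33 and their y-coordinates satisfy 11 + 78 ≡ 0 (mod 89), so they are inverses. Their sum is O.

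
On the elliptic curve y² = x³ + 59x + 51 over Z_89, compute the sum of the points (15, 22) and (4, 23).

(15, 22) + (4, 23). λ = (23 - 22)/(4 - 15) ≡ 1/78 mod 89. 78⁻¹ ≡ 8 (mod 89) since 78·8 = 624 ≡ 1, so λ ≡ 8.
  x = λ² - 15 - 4 = 64 - 19 ≡ 45; y = λ·(15 - 45) - 22 ≡ 5. → (45, 5)

(45, 5)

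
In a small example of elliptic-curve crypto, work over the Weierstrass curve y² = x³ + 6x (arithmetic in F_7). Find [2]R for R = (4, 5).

(1, 0)

tangent at (4, 5): λ = (3·4² + 6)/(2·5) ≡ 5/3. 3⁻¹ ≡ 5 (mod 7) since 3·5 = 15 ≡ 1, so λ ≡ 5·5 ≡ 4.
  x = λ² - 4 - 4 = 16 - 8 ≡ 1; y = λ·(4 - 1) - 5 ≡ 0. → (1, 0)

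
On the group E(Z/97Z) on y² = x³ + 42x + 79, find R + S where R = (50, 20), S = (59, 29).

(86, 41)

(50, 20) + (59, 29). λ = (29 - 20)/(59 - 50) ≡ 9/9 mod 97. 9⁻¹ ≡ 54 (mod 97), so λ ≡ 1.
  x = λ² - 50 - 59 = 1 - 109 ≡ 86; y = λ·(50 - 86) - 20 ≡ 41. → (86, 41)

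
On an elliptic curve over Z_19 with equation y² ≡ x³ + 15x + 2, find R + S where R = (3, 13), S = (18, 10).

(14, 12)

(3, 13) + (18, 10). λ = (10 - 13)/(18 - 3) ≡ 16/15 mod 19. 15⁻¹ ≡ 14 (mod 19), so λ ≡ 15.
  x = λ² - 3 - 18 = 225 - 21 ≡ 14; y = λ·(3 - 14) - 13 ≡ 12. → (14, 12)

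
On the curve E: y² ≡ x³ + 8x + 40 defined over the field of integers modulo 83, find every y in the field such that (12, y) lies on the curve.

x³ + 8x + 40 = 1864 ≡ 38 (mod 83).
Square roots of 38 mod 83: 11 and 72 (since 11² = 121 ≡ 38).

11, 72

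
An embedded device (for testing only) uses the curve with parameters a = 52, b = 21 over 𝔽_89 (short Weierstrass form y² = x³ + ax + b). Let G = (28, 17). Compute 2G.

tangent at (28, 17): λ = (3·28² + 52)/(2·17) ≡ 1/34. 34⁻¹ ≡ 55 (mod 89) since 34·55 = 1870 ≡ 1, so λ ≡ 1·55 ≡ 55.
  x = λ² - 28 - 28 = 3025 - 56 ≡ 32; y = λ·(28 - 32) - 17 ≡ 30. → (32, 30)

(32, 30)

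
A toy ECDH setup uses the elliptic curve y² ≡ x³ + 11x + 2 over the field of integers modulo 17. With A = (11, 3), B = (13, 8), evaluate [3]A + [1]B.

First 3A:
Repeated addition: build up to 3A.
2A: tangent at (11, 3): λ = (3·11² + 11)/(2·3) ≡ 0/6. 6⁻¹ ≡ 3 (mod 17), so λ ≡ 0·3 ≡ 0.
  x = λ² - 11 - 11 = 0 - 22 ≡ 12; y = λ·(11 - 12) - 3 ≡ 14. → (12, 14)
3A: (12, 14) + (11, 3). λ = (3 - 14)/(11 - 12) ≡ 6/16 mod 17. 16⁻¹ ≡ 16 (mod 17), so λ ≡ 11.
  x = λ² - 12 - 11 = 121 - 23 ≡ 13; y = λ·(12 - 13) - 14 ≡ 9. → (13, 9)
3A = (13, 9).
Finally 3A + B:
(13, 9) + (13, 8): same x and y₁ ≡ -y₂, so the sum is 𝒪.

O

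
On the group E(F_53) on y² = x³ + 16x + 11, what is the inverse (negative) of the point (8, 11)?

-(8, 11) = (8, -11 mod 53) = (8, 42).

(8, 42)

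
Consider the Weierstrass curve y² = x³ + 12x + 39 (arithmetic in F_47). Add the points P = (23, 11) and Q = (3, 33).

(23, 11) + (3, 33). λ = (33 - 11)/(3 - 23) ≡ 22/27 mod 47. 27⁻¹ ≡ 7 (mod 47), so λ ≡ 13.
  x = λ² - 23 - 3 = 169 - 26 ≡ 2; y = λ·(23 - 2) - 11 ≡ 27. → (2, 27)

(2, 27)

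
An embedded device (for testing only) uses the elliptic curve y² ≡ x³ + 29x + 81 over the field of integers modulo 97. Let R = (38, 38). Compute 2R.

tangent at (38, 38): λ = (3·38² + 29)/(2·38) ≡ 93/76. 76⁻¹ ≡ 60 (mod 97) since 76·60 = 4560 ≡ 1, so λ ≡ 93·60 ≡ 51.
  x = λ² - 38 - 38 = 2601 - 76 ≡ 3; y = λ·(38 - 3) - 38 ≡ 1. → (3, 1)

(3, 1)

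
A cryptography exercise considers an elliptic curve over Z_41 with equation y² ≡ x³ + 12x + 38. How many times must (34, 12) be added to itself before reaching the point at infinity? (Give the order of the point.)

2P: tangent at (34, 12): λ = (3·34² + 12)/(2·12) ≡ 36/24. 24⁻¹ ≡ 12 (mod 41) since 24·12 = 288 ≡ 1, so λ ≡ 36·12 ≡ 22.
  x = λ² - 34 - 34 = 484 - 68 ≡ 6; y = λ·(34 - 6) - 12 ≡ 30. → (6, 30)
3P: (6, 30) + (34, 12). λ = (12 - 30)/(34 - 6) ≡ 23/28 mod 41. 28⁻¹ ≡ 22 (mod 41), so λ ≡ 14.
  x = λ² - 6 - 34 = 196 - 40 ≡ 33; y = λ·(6 - 33) - 30 ≡ 2. → (33, 2)
4P: (33, 2) + (34, 12). λ = (12 - 2)/(34 - 33) ≡ 10/1 mod 41. 1⁻¹ ≡ 1 (mod 41), so λ ≡ 10.
  x = λ² - 33 - 34 = 100 - 67 ≡ 33; y = λ·(33 - 33) - 2 ≡ 39. → (33, 39)
5P: (33, 39) + (34, 12). λ = (12 - 39)/(34 - 33) ≡ 14/1 mod 41. 1⁻¹ ≡ 1 (mod 41) since 1·1 = 1 ≡ 1, so λ ≡ 14.
  x = λ² - 33 - 34 = 196 - 67 ≡ 6; y = λ·(33 - 6) - 39 ≡ 11. → (6, 11)
6P: (6, 11) + (34, 12). λ = (12 - 11)/(34 - 6) ≡ 1/28 mod 41. 28⁻¹ ≡ 22 (mod 41), so λ ≡ 22.
  x = λ² - 6 - 34 = 484 - 40 ≡ 34; y = λ·(6 - 34) - 11 ≡ 29. → (34, 29)
7P: (34, 29) + (34, 12): same x and y₁ ≡ -y₂, so the sum is the point at infinity.
7P = the point at infinity, so the order is 7.

7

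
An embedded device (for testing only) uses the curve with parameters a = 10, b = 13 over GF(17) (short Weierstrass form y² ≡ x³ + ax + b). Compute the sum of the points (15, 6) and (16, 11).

(11, 14)

(15, 6) + (16, 11). λ = (11 - 6)/(16 - 15) ≡ 5/1 mod 17. 1⁻¹ ≡ 1 (mod 17), so λ ≡ 5.
  x = λ² - 15 - 16 = 25 - 31 ≡ 11; y = λ·(15 - 11) - 6 ≡ 14. → (11, 14)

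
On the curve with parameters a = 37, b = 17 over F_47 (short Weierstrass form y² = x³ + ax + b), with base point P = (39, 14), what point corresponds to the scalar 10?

Double-and-add on 10 = (1010)₂. Start with P = (39, 14) for the leading 1-bit.
double: tangent at (39, 14): λ = (3·39² + 37)/(2·14) ≡ 41/28. 28⁻¹ ≡ 42 (mod 47), so λ ≡ 41·42 ≡ 30.
  x = λ² - 39 - 39 = 900 - 78 ≡ 23; y = λ·(39 - 23) - 14 ≡ 43. → (23, 43)
double: tangent at (23, 43): λ = (3·23² + 37)/(2·43) ≡ 26/39. 39⁻¹ ≡ 41 (mod 47), so λ ≡ 26·41 ≡ 32.
  x = λ² - 23 - 23 = 1024 - 46 ≡ 38; y = λ·(23 - 38) - 43 ≡ 41. → (38, 41)
add P: (38, 41) + (39, 14). λ = (14 - 41)/(39 - 38) ≡ 20/1 mod 47. 1⁻¹ ≡ 1 (mod 47), so λ ≡ 20.
  x = λ² - 38 - 39 = 400 - 77 ≡ 41; y = λ·(38 - 41) - 41 ≡ 40. → (41, 40)
double: tangent at (41, 40): λ = (3·41² + 37)/(2·40) ≡ 4/33. 33⁻¹ ≡ 10 (mod 47), so λ ≡ 4·10 ≡ 40.
  x = λ² - 41 - 41 = 1600 - 82 ≡ 14; y = λ·(41 - 14) - 40 ≡ 6. → (14, 6)

(14, 6)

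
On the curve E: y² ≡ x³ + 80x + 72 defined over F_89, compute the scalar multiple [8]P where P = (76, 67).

(31, 6)

Repeated addition: build up to 8P.
2P: tangent at (76, 67): λ = (3·76² + 80)/(2·67) ≡ 53/45. 45⁻¹ ≡ 2 (mod 89) since 45·2 = 90 ≡ 1, so λ ≡ 53·2 ≡ 17.
  x = λ² - 76 - 76 = 289 - 152 ≡ 48; y = λ·(76 - 48) - 67 ≡ 53. → (48, 53)
3P: (48, 53) + (76, 67). λ = (67 - 53)/(76 - 48) ≡ 14/28 mod 89. 28⁻¹ ≡ 35 (mod 89), so λ ≡ 45.
  x = λ² - 48 - 76 = 2025 - 124 ≡ 32; y = λ·(48 - 32) - 53 ≡ 44. → (32, 44)
4P: (32, 44) + (76, 67). λ = (67 - 44)/(76 - 32) ≡ 23/44 mod 89. 44⁻¹ ≡ 87 (mod 89) since 44·87 = 3828 ≡ 1, so λ ≡ 43.
  x = λ² - 32 - 76 = 1849 - 108 ≡ 50; y = λ·(32 - 50) - 44 ≡ 72. → (50, 72)
5P: (50, 72) + (76, 67). λ = (67 - 72)/(76 - 50) ≡ 84/26 mod 89. 26⁻¹ ≡ 24 (mod 89) since 26·24 = 624 ≡ 1, so λ ≡ 58.
  x = λ² - 50 - 76 = 3364 - 126 ≡ 34; y = λ·(50 - 34) - 72 ≡ 55. → (34, 55)
6P: (34, 55) + (76, 67). λ = (67 - 55)/(76 - 34) ≡ 12/42 mod 89. 42⁻¹ ≡ 53 (mod 89), so λ ≡ 13.
  x = λ² - 34 - 76 = 169 - 110 ≡ 59; y = λ·(34 - 59) - 55 ≡ 65. → (59, 65)
7P: (59, 65) + (76, 67). λ = (67 - 65)/(76 - 59) ≡ 2/17 mod 89. 17⁻¹ ≡ 21 (mod 89), so λ ≡ 42.
  x = λ² - 59 - 76 = 1764 - 135 ≡ 27; y = λ·(59 - 27) - 65 ≡ 33. → (27, 33)
8P: (27, 33) + (76, 67). λ = (67 - 33)/(76 - 27) ≡ 34/49 mod 89. 49⁻¹ ≡ 20 (mod 89), so λ ≡ 57.
  x = λ² - 27 - 76 = 3249 - 103 ≡ 31; y = λ·(27 - 31) - 33 ≡ 6. → (31, 6)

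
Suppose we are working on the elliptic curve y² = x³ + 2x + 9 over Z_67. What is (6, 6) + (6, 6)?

tangent at (6, 6): λ = (3·6² + 2)/(2·6) ≡ 43/12. 12⁻¹ ≡ 28 (mod 67) since 12·28 = 336 ≡ 1, so λ ≡ 43·28 ≡ 65.
  x = λ² - 6 - 6 = 4225 - 12 ≡ 59; y = λ·(6 - 59) - 6 ≡ 33. → (59, 33)

(59, 33)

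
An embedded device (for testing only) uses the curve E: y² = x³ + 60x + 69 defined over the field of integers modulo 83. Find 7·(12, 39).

Write G = (12, 39).
Double-and-add on 7 = (111)₂. Start with G = (12, 39) for the leading 1-bit.
double: tangent at (12, 39): λ = (3·12² + 60)/(2·39) ≡ 77/78. 78⁻¹ ≡ 33 (mod 83) since 78·33 = 2574 ≡ 1, so λ ≡ 77·33 ≡ 51.
  x = λ² - 12 - 12 = 2601 - 24 ≡ 4; y = λ·(12 - 4) - 39 ≡ 37. → (4, 37)
add G: (4, 37) + (12, 39). λ = (39 - 37)/(12 - 4) ≡ 2/8 mod 83. 8⁻¹ ≡ 52 (mod 83) since 8·52 = 416 ≡ 1, so λ ≡ 21.
  x = λ² - 4 - 12 = 441 - 16 ≡ 10; y = λ·(4 - 10) - 37 ≡ 3. → (10, 3)
double: tangent at (10, 3): λ = (3·10² + 60)/(2·3) ≡ 28/6. 6⁻¹ ≡ 14 (mod 83) since 6·14 = 84 ≡ 1, so λ ≡ 28·14 ≡ 60.
  x = λ² - 10 - 10 = 3600 - 20 ≡ 11; y = λ·(10 - 11) - 3 ≡ 20. → (11, 20)
add G: (11, 20) + (12, 39). λ = (39 - 20)/(12 - 11) ≡ 19/1 mod 83. 1⁻¹ ≡ 1 (mod 83), so λ ≡ 19.
  x = λ² - 11 - 12 = 361 - 23 ≡ 6; y = λ·(11 - 6) - 20 ≡ 75. → (6, 75)

(6, 75)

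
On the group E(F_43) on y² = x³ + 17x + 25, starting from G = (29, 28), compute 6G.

Repeated addition: build up to 6G.
2G: tangent at (29, 28): λ = (3·29² + 17)/(2·28) ≡ 3/13. 13⁻¹ ≡ 10 (mod 43), so λ ≡ 3·10 ≡ 30.
  x = λ² - 29 - 29 = 900 - 58 ≡ 25; y = λ·(29 - 25) - 28 ≡ 6. → (25, 6)
3G: (25, 6) + (29, 28). λ = (28 - 6)/(29 - 25) ≡ 22/4 mod 43. 4⁻¹ ≡ 11 (mod 43) since 4·11 = 44 ≡ 1, so λ ≡ 27.
  x = λ² - 25 - 29 = 729 - 54 ≡ 30; y = λ·(25 - 30) - 6 ≡ 31. → (30, 31)
4G: (30, 31) + (29, 28). λ = (28 - 31)/(29 - 30) ≡ 40/42 mod 43. 42⁻¹ ≡ 42 (mod 43) since 42·42 = 1764 ≡ 1, so λ ≡ 3.
  x = λ² - 30 - 29 = 9 - 59 ≡ 36; y = λ·(30 - 36) - 31 ≡ 37. → (36, 37)
5G: (36, 37) + (29, 28). λ = (28 - 37)/(29 - 36) ≡ 34/36 mod 43. 36⁻¹ ≡ 6 (mod 43), so λ ≡ 32.
  x = λ² - 36 - 29 = 1024 - 65 ≡ 13; y = λ·(36 - 13) - 37 ≡ 11. → (13, 11)
6G: (13, 11) + (29, 28). λ = (28 - 11)/(29 - 13) ≡ 17/16 mod 43. 16⁻¹ ≡ 35 (mod 43), so λ ≡ 36.
  x = λ² - 13 - 29 = 1296 - 42 ≡ 7; y = λ·(13 - 7) - 11 ≡ 33. → (7, 33)

(7, 33)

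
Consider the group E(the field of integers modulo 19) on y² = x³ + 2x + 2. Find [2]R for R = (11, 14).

(4, 6)

tangent at (11, 14): λ = (3·11² + 2)/(2·14) ≡ 4/9. 9⁻¹ ≡ 17 (mod 19) since 9·17 = 153 ≡ 1, so λ ≡ 4·17 ≡ 11.
  x = λ² - 11 - 11 = 121 - 22 ≡ 4; y = λ·(11 - 4) - 14 ≡ 6. → (4, 6)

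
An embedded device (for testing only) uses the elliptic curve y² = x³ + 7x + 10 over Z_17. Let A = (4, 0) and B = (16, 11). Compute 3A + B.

(10, 3)

First 3A:
Repeated addition: build up to 3A.
2A: (4, 0) + (4, 0): same x and y₁ ≡ -y₂, so the sum is O.
3A: O + (4, 0) = (4, 0) (identity).
3A = (4, 0).
Finally 3A + B:
(4, 0) + (16, 11). λ = (11 - 0)/(16 - 4) ≡ 11/12 mod 17. 12⁻¹ ≡ 10 (mod 17) since 12·10 = 120 ≡ 1, so λ ≡ 8.
  x = λ² - 4 - 16 = 64 - 20 ≡ 10; y = λ·(4 - 10) - 0 ≡ 3. → (10, 3)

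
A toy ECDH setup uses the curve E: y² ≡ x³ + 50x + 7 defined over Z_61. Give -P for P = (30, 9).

-(30, 9) = (30, -9 mod 61) = (30, 52).

(30, 52)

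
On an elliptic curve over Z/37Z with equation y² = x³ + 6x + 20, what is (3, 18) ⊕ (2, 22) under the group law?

(3, 18) + (2, 22). λ = (22 - 18)/(2 - 3) ≡ 4/36 mod 37. 36⁻¹ ≡ 36 (mod 37) since 36·36 = 1296 ≡ 1, so λ ≡ 33.
  x = λ² - 3 - 2 = 1089 - 5 ≡ 11; y = λ·(3 - 11) - 18 ≡ 14. → (11, 14)

(11, 14)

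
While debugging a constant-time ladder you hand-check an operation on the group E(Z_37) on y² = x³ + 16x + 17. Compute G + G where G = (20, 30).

tangent at (20, 30): λ = (3·20² + 16)/(2·30) ≡ 32/23. 23⁻¹ ≡ 29 (mod 37) since 23·29 = 667 ≡ 1, so λ ≡ 32·29 ≡ 3.
  x = λ² - 20 - 20 = 9 - 40 ≡ 6; y = λ·(20 - 6) - 30 ≡ 12. → (6, 12)

(6, 12)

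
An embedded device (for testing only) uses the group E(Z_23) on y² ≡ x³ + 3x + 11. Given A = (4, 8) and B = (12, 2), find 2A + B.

(11, 8)

First 2A:
Repeated addition: build up to 2A.
2A: tangent at (4, 8): λ = (3·4² + 3)/(2·8) ≡ 5/16. 16⁻¹ ≡ 13 (mod 23) since 16·13 = 208 ≡ 1, so λ ≡ 5·13 ≡ 19.
  x = λ² - 4 - 4 = 361 - 8 ≡ 8; y = λ·(4 - 8) - 8 ≡ 8. → (8, 8)
2A = (8, 8).
Finally 2A + B:
(8, 8) + (12, 2). λ = (2 - 8)/(12 - 8) ≡ 17/4 mod 23. 4⁻¹ ≡ 6 (mod 23), so λ ≡ 10.
  x = λ² - 8 - 12 = 100 - 20 ≡ 11; y = λ·(8 - 11) - 8 ≡ 8. → (11, 8)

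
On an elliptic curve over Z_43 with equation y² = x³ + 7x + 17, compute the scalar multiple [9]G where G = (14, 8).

Repeated addition: build up to 9G.
2G: tangent at (14, 8): λ = (3·14² + 7)/(2·8) ≡ 36/16. 16⁻¹ ≡ 35 (mod 43) since 16·35 = 560 ≡ 1, so λ ≡ 36·35 ≡ 13.
  x = λ² - 14 - 14 = 169 - 28 ≡ 12; y = λ·(14 - 12) - 8 ≡ 18. → (12, 18)
3G: (12, 18) + (14, 8). λ = (8 - 18)/(14 - 12) ≡ 33/2 mod 43. 2⁻¹ ≡ 22 (mod 43) since 2·22 = 44 ≡ 1, so λ ≡ 38.
  x = λ² - 12 - 14 = 1444 - 26 ≡ 42; y = λ·(12 - 42) - 18 ≡ 3. → (42, 3)
4G: (42, 3) + (14, 8). λ = (8 - 3)/(14 - 42) ≡ 5/15 mod 43. 15⁻¹ ≡ 23 (mod 43), so λ ≡ 29.
  x = λ² - 42 - 14 = 841 - 56 ≡ 11; y = λ·(42 - 11) - 3 ≡ 36. → (11, 36)
5G: (11, 36) + (14, 8). λ = (8 - 36)/(14 - 11) ≡ 15/3 mod 43. 3⁻¹ ≡ 29 (mod 43), so λ ≡ 5.
  x = λ² - 11 - 14 = 25 - 25 ≡ 0; y = λ·(11 - 0) - 36 ≡ 19. → (0, 19)
6G: (0, 19) + (14, 8). λ = (8 - 19)/(14 - 0) ≡ 32/14 mod 43. 14⁻¹ ≡ 40 (mod 43), so λ ≡ 33.
  x = λ² - 0 - 14 = 1089 - 14 ≡ 0; y = λ·(0 - 0) - 19 ≡ 24. → (0, 24)
7G: (0, 24) + (14, 8). λ = (8 - 24)/(14 - 0) ≡ 27/14 mod 43. 14⁻¹ ≡ 40 (mod 43) since 14·40 = 560 ≡ 1, so λ ≡ 5.
  x = λ² - 0 - 14 = 25 - 14 ≡ 11; y = λ·(0 - 11) - 24 ≡ 7. → (11, 7)
8G: (11, 7) + (14, 8). λ = (8 - 7)/(14 - 11) ≡ 1/3 mod 43. 3⁻¹ ≡ 29 (mod 43), so λ ≡ 29.
  x = λ² - 11 - 14 = 841 - 25 ≡ 42; y = λ·(11 - 42) - 7 ≡ 40. → (42, 40)
9G: (42, 40) + (14, 8). λ = (8 - 40)/(14 - 42) ≡ 11/15 mod 43. 15⁻¹ ≡ 23 (mod 43), so λ ≡ 38.
  x = λ² - 42 - 14 = 1444 - 56 ≡ 12; y = λ·(42 - 12) - 40 ≡ 25. → (12, 25)

(12, 25)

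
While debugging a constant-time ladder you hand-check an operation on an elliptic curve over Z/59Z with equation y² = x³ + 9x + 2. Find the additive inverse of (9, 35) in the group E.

(9, 24)

-(9, 35) = (9, -35 mod 59) = (9, 24).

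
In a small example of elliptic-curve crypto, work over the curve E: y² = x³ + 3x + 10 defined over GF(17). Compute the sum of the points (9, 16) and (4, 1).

(9, 16) + (4, 1). λ = (1 - 16)/(4 - 9) ≡ 2/12 mod 17. 12⁻¹ ≡ 10 (mod 17) since 12·10 = 120 ≡ 1, so λ ≡ 3.
  x = λ² - 9 - 4 = 9 - 13 ≡ 13; y = λ·(9 - 13) - 16 ≡ 6. → (13, 6)

(13, 6)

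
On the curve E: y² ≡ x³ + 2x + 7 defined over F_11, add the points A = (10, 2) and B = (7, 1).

(10, 2) + (7, 1). λ = (1 - 2)/(7 - 10) ≡ 10/8 mod 11. 8⁻¹ ≡ 7 (mod 11), so λ ≡ 4.
  x = λ² - 10 - 7 = 16 - 17 ≡ 10; y = λ·(10 - 10) - 2 ≡ 9. → (10, 9)

(10, 9)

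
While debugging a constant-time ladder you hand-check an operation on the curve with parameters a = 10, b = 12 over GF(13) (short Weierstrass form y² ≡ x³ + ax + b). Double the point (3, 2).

(4, 5)

tangent at (3, 2): λ = (3·3² + 10)/(2·2) ≡ 11/4. 4⁻¹ ≡ 10 (mod 13), so λ ≡ 11·10 ≡ 6.
  x = λ² - 3 - 3 = 36 - 6 ≡ 4; y = λ·(3 - 4) - 2 ≡ 5. → (4, 5)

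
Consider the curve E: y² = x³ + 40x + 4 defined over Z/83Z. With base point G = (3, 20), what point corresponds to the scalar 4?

Repeated addition: build up to 4G.
2G: tangent at (3, 20): λ = (3·3² + 40)/(2·20) ≡ 67/40. 40⁻¹ ≡ 27 (mod 83) since 40·27 = 1080 ≡ 1, so λ ≡ 67·27 ≡ 66.
  x = λ² - 3 - 3 = 4356 - 6 ≡ 34; y = λ·(3 - 34) - 20 ≡ 9. → (34, 9)
3G: (34, 9) + (3, 20). λ = (20 - 9)/(3 - 34) ≡ 11/52 mod 83. 52⁻¹ ≡ 8 (mod 83), so λ ≡ 5.
  x = λ² - 34 - 3 = 25 - 37 ≡ 71; y = λ·(34 - 71) - 9 ≡ 55. → (71, 55)
4G: (71, 55) + (3, 20). λ = (20 - 55)/(3 - 71) ≡ 48/15 mod 83. 15⁻¹ ≡ 72 (mod 83), so λ ≡ 53.
  x = λ² - 71 - 3 = 2809 - 74 ≡ 79; y = λ·(71 - 79) - 55 ≡ 19. → (79, 19)

(79, 19)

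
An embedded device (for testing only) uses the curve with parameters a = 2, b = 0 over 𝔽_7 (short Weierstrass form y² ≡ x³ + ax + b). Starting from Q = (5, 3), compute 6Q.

Repeated addition: build up to 6Q.
2Q: tangent at (5, 3): λ = (3·5² + 2)/(2·3) ≡ 0/6. 6⁻¹ ≡ 6 (mod 7) since 6·6 = 36 ≡ 1, so λ ≡ 0·6 ≡ 0.
  x = λ² - 5 - 5 = 0 - 10 ≡ 4; y = λ·(5 - 4) - 3 ≡ 4. → (4, 4)
3Q: (4, 4) + (5, 3). λ = (3 - 4)/(5 - 4) ≡ 6/1 mod 7. 1⁻¹ ≡ 1 (mod 7), so λ ≡ 6.
  x = λ² - 4 - 5 = 36 - 9 ≡ 6; y = λ·(4 - 6) - 4 ≡ 5. → (6, 5)
4Q: (6, 5) + (5, 3). λ = (3 - 5)/(5 - 6) ≡ 5/6 mod 7. 6⁻¹ ≡ 6 (mod 7), so λ ≡ 2.
  x = λ² - 6 - 5 = 4 - 11 ≡ 0; y = λ·(6 - 0) - 5 ≡ 0. → (0, 0)
5Q: (0, 0) + (5, 3). λ = (3 - 0)/(5 - 0) ≡ 3/5 mod 7. 5⁻¹ ≡ 3 (mod 7), so λ ≡ 2.
  x = λ² - 0 - 5 = 4 - 5 ≡ 6; y = λ·(0 - 6) - 0 ≡ 2. → (6, 2)
6Q: (6, 2) + (5, 3). λ = (3 - 2)/(5 - 6) ≡ 1/6 mod 7. 6⁻¹ ≡ 6 (mod 7) since 6·6 = 36 ≡ 1, so λ ≡ 6.
  x = λ² - 6 - 5 = 36 - 11 ≡ 4; y = λ·(6 - 4) - 2 ≡ 3. → (4, 3)

(4, 3)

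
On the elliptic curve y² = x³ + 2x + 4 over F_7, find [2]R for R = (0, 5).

(2, 3)

tangent at (0, 5): λ = (3·0² + 2)/(2·5) ≡ 2/3. 3⁻¹ ≡ 5 (mod 7), so λ ≡ 2·5 ≡ 3.
  x = λ² - 0 - 0 = 9 - 0 ≡ 2; y = λ·(0 - 2) - 5 ≡ 3. → (2, 3)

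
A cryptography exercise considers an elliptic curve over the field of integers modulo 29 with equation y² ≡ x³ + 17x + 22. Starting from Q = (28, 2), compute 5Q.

(27, 26)

Double-and-add on 5 = (101)₂. Start with Q = (28, 2) for the leading 1-bit.
double: tangent at (28, 2): λ = (3·28² + 17)/(2·2) ≡ 20/4. 4⁻¹ ≡ 22 (mod 29), so λ ≡ 20·22 ≡ 5.
  x = λ² - 28 - 28 = 25 - 56 ≡ 27; y = λ·(28 - 27) - 2 ≡ 3. → (27, 3)
double: tangent at (27, 3): λ = (3·27² + 17)/(2·3) ≡ 0/6. 6⁻¹ ≡ 5 (mod 29), so λ ≡ 0·5 ≡ 0.
  x = λ² - 27 - 27 = 0 - 54 ≡ 4; y = λ·(27 - 4) - 3 ≡ 26. → (4, 26)
add Q: (4, 26) + (28, 2). λ = (2 - 26)/(28 - 4) ≡ 5/24 mod 29. 24⁻¹ ≡ 23 (mod 29) since 24·23 = 552 ≡ 1, so λ ≡ 28.
  x = λ² - 4 - 28 = 784 - 32 ≡ 27; y = λ·(4 - 27) - 26 ≡ 26. → (27, 26)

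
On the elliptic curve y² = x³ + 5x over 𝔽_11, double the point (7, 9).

(0, 0)

tangent at (7, 9): λ = (3·7² + 5)/(2·9) ≡ 9/7. 7⁻¹ ≡ 8 (mod 11), so λ ≡ 9·8 ≡ 6.
  x = λ² - 7 - 7 = 36 - 14 ≡ 0; y = λ·(7 - 0) - 9 ≡ 0. → (0, 0)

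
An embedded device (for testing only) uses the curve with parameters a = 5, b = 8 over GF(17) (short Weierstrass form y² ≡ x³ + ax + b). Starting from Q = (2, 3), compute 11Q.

Repeated addition: build up to 11Q.
2Q: tangent at (2, 3): λ = (3·2² + 5)/(2·3) ≡ 0/6. 6⁻¹ ≡ 3 (mod 17), so λ ≡ 0·3 ≡ 0.
  x = λ² - 2 - 2 = 0 - 4 ≡ 13; y = λ·(2 - 13) - 3 ≡ 14. → (13, 14)
3Q: (13, 14) + (2, 3). λ = (3 - 14)/(2 - 13) ≡ 6/6 mod 17. 6⁻¹ ≡ 3 (mod 17) since 6·3 = 18 ≡ 1, so λ ≡ 1.
  x = λ² - 13 - 2 = 1 - 15 ≡ 3; y = λ·(13 - 3) - 14 ≡ 13. → (3, 13)
4Q: (3, 13) + (2, 3). λ = (3 - 13)/(2 - 3) ≡ 7/16 mod 17. 16⁻¹ ≡ 16 (mod 17) since 16·16 = 256 ≡ 1, so λ ≡ 10.
  x = λ² - 3 - 2 = 100 - 5 ≡ 10; y = λ·(3 - 10) - 13 ≡ 2. → (10, 2)
5Q: (10, 2) + (2, 3). λ = (3 - 2)/(2 - 10) ≡ 1/9 mod 17. 9⁻¹ ≡ 2 (mod 17) since 9·2 = 18 ≡ 1, so λ ≡ 2.
  x = λ² - 10 - 2 = 4 - 12 ≡ 9; y = λ·(10 - 9) - 2 ≡ 0. → (9, 0)
6Q: (9, 0) + (2, 3). λ = (3 - 0)/(2 - 9) ≡ 3/10 mod 17. 10⁻¹ ≡ 12 (mod 17), so λ ≡ 2.
  x = λ² - 9 - 2 = 4 - 11 ≡ 10; y = λ·(9 - 10) - 0 ≡ 15. → (10, 15)
7Q: (10, 15) + (2, 3). λ = (3 - 15)/(2 - 10) ≡ 5/9 mod 17. 9⁻¹ ≡ 2 (mod 17), so λ ≡ 10.
  x = λ² - 10 - 2 = 100 - 12 ≡ 3; y = λ·(10 - 3) - 15 ≡ 4. → (3, 4)
8Q: (3, 4) + (2, 3). λ = (3 - 4)/(2 - 3) ≡ 16/16 mod 17. 16⁻¹ ≡ 16 (mod 17) since 16·16 = 256 ≡ 1, so λ ≡ 1.
  x = λ² - 3 - 2 = 1 - 5 ≡ 13; y = λ·(3 - 13) - 4 ≡ 3. → (13, 3)
9Q: (13, 3) + (2, 3). λ = (3 - 3)/(2 - 13) ≡ 0/6 mod 17. 6⁻¹ ≡ 3 (mod 17), so λ ≡ 0.
  x = λ² - 13 - 2 = 0 - 15 ≡ 2; y = λ·(13 - 2) - 3 ≡ 14. → (2, 14)
10Q: (2, 14) + (2, 3): same x and y₁ ≡ -y₂, so the sum is O.
11Q: O + (2, 3) = (2, 3) (identity).

(2, 3)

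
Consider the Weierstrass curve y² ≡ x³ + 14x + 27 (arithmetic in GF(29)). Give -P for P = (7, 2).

-(7, 2) = (7, -2 mod 29) = (7, 27).

(7, 27)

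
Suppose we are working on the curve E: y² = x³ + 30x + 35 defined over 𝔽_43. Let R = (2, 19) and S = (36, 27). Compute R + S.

(18, 0)

(2, 19) + (36, 27). λ = (27 - 19)/(36 - 2) ≡ 8/34 mod 43. 34⁻¹ ≡ 19 (mod 43), so λ ≡ 23.
  x = λ² - 2 - 36 = 529 - 38 ≡ 18; y = λ·(2 - 18) - 19 ≡ 0. → (18, 0)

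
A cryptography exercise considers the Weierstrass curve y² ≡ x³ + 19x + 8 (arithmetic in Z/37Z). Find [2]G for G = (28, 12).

tangent at (28, 12): λ = (3·28² + 19)/(2·12) ≡ 3/24. 24⁻¹ ≡ 17 (mod 37), so λ ≡ 3·17 ≡ 14.
  x = λ² - 28 - 28 = 196 - 56 ≡ 29; y = λ·(28 - 29) - 12 ≡ 11. → (29, 11)

(29, 11)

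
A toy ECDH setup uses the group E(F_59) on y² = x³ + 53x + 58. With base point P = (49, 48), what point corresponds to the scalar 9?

Repeated addition: build up to 9P.
2P: tangent at (49, 48): λ = (3·49² + 53)/(2·48) ≡ 58/37. 37⁻¹ ≡ 8 (mod 59), so λ ≡ 58·8 ≡ 51.
  x = λ² - 49 - 49 = 2601 - 98 ≡ 25; y = λ·(49 - 25) - 48 ≡ 55. → (25, 55)
3P: (25, 55) + (49, 48). λ = (48 - 55)/(49 - 25) ≡ 52/24 mod 59. 24⁻¹ ≡ 32 (mod 59) since 24·32 = 768 ≡ 1, so λ ≡ 12.
  x = λ² - 25 - 49 = 144 - 74 ≡ 11; y = λ·(25 - 11) - 55 ≡ 54. → (11, 54)
4P: (11, 54) + (49, 48). λ = (48 - 54)/(49 - 11) ≡ 53/38 mod 59. 38⁻¹ ≡ 14 (mod 59), so λ ≡ 34.
  x = λ² - 11 - 49 = 1156 - 60 ≡ 34; y = λ·(11 - 34) - 54 ≡ 49. → (34, 49)
5P: (34, 49) + (49, 48). λ = (48 - 49)/(49 - 34) ≡ 58/15 mod 59. 15⁻¹ ≡ 4 (mod 59), so λ ≡ 55.
  x = λ² - 34 - 49 = 3025 - 83 ≡ 51; y = λ·(34 - 51) - 49 ≡ 19. → (51, 19)
6P: (51, 19) + (49, 48). λ = (48 - 19)/(49 - 51) ≡ 29/57 mod 59. 57⁻¹ ≡ 29 (mod 59), so λ ≡ 15.
  x = λ² - 51 - 49 = 225 - 100 ≡ 7; y = λ·(51 - 7) - 19 ≡ 51. → (7, 51)
7P: (7, 51) + (49, 48). λ = (48 - 51)/(49 - 7) ≡ 56/42 mod 59. 42⁻¹ ≡ 52 (mod 59), so λ ≡ 21.
  x = λ² - 7 - 49 = 441 - 56 ≡ 31; y = λ·(7 - 31) - 51 ≡ 35. → (31, 35)
8P: (31, 35) + (49, 48). λ = (48 - 35)/(49 - 31) ≡ 13/18 mod 59. 18⁻¹ ≡ 23 (mod 59), so λ ≡ 4.
  x = λ² - 31 - 49 = 16 - 80 ≡ 54; y = λ·(31 - 54) - 35 ≡ 50. → (54, 50)
9P: (54, 50) + (49, 48). λ = (48 - 50)/(49 - 54) ≡ 57/54 mod 59. 54⁻¹ ≡ 47 (mod 59) since 54·47 = 2538 ≡ 1, so λ ≡ 24.
  x = λ² - 54 - 49 = 576 - 103 ≡ 1; y = λ·(54 - 1) - 50 ≡ 42. → (1, 42)

(1, 42)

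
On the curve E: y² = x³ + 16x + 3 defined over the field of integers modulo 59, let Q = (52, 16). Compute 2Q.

(43, 28)

tangent at (52, 16): λ = (3·52² + 16)/(2·16) ≡ 45/32. 32⁻¹ ≡ 24 (mod 59), so λ ≡ 45·24 ≡ 18.
  x = λ² - 52 - 52 = 324 - 104 ≡ 43; y = λ·(52 - 43) - 16 ≡ 28. → (43, 28)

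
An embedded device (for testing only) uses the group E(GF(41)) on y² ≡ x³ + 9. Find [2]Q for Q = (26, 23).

tangent at (26, 23): λ = (3·26² + 0)/(2·23) ≡ 19/5. 5⁻¹ ≡ 33 (mod 41) since 5·33 = 165 ≡ 1, so λ ≡ 19·33 ≡ 12.
  x = λ² - 26 - 26 = 144 - 52 ≡ 10; y = λ·(26 - 10) - 23 ≡ 5. → (10, 5)

(10, 5)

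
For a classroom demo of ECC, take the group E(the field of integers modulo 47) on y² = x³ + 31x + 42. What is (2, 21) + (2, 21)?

(38, 16)

tangent at (2, 21): λ = (3·2² + 31)/(2·21) ≡ 43/42. 42⁻¹ ≡ 28 (mod 47) since 42·28 = 1176 ≡ 1, so λ ≡ 43·28 ≡ 29.
  x = λ² - 2 - 2 = 841 - 4 ≡ 38; y = λ·(2 - 38) - 21 ≡ 16. → (38, 16)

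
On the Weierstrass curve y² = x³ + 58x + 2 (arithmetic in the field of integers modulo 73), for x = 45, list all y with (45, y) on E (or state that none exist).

none

x³ + 58x + 2 = 93737 ≡ 5 (mod 73).
5 is a non-residue mod 73; no y exists.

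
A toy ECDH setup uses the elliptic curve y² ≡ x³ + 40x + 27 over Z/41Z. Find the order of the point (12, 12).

3

2P: tangent at (12, 12): λ = (3·12² + 40)/(2·12) ≡ 21/24. 24⁻¹ ≡ 12 (mod 41), so λ ≡ 21·12 ≡ 6.
  x = λ² - 12 - 12 = 36 - 24 ≡ 12; y = λ·(12 - 12) - 12 ≡ 29. → (12, 29)
3P: (12, 29) + (12, 12): same x and y₁ ≡ -y₂, so the sum is 𝒪.
3P = 𝒪, so the order is 3.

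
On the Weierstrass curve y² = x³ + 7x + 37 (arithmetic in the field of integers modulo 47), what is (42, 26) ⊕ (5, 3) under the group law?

(42, 26) + (5, 3). λ = (3 - 26)/(5 - 42) ≡ 24/10 mod 47. 10⁻¹ ≡ 33 (mod 47), so λ ≡ 40.
  x = λ² - 42 - 5 = 1600 - 47 ≡ 2; y = λ·(42 - 2) - 26 ≡ 23. → (2, 23)

(2, 23)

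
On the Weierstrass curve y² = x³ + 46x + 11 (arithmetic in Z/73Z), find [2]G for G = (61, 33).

tangent at (61, 33): λ = (3·61² + 46)/(2·33) ≡ 40/66. 66⁻¹ ≡ 52 (mod 73), so λ ≡ 40·52 ≡ 36.
  x = λ² - 61 - 61 = 1296 - 122 ≡ 6; y = λ·(61 - 6) - 33 ≡ 49. → (6, 49)

(6, 49)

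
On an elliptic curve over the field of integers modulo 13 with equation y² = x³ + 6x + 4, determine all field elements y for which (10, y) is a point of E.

none

x³ + 6x + 4 = 1064 ≡ 11 (mod 13).
11 is a non-residue mod 13; no y exists.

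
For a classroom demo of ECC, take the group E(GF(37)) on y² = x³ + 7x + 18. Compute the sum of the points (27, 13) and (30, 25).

(33, 0)

(27, 13) + (30, 25). λ = (25 - 13)/(30 - 27) ≡ 12/3 mod 37. 3⁻¹ ≡ 25 (mod 37), so λ ≡ 4.
  x = λ² - 27 - 30 = 16 - 57 ≡ 33; y = λ·(27 - 33) - 13 ≡ 0. → (33, 0)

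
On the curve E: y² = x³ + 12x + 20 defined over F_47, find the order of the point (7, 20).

2P: tangent at (7, 20): λ = (3·7² + 12)/(2·20) ≡ 18/40. 40⁻¹ ≡ 20 (mod 47) since 40·20 = 800 ≡ 1, so λ ≡ 18·20 ≡ 31.
  x = λ² - 7 - 7 = 961 - 14 ≡ 7; y = λ·(7 - 7) - 20 ≡ 27. → (7, 27)
3P: (7, 27) + (7, 20): same x and y₁ ≡ -y₂, so the sum is ∞.
3P = ∞, so the order is 3.

3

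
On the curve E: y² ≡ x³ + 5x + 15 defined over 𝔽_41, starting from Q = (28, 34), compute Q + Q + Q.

Repeated addition: build up to 3Q.
2Q: tangent at (28, 34): λ = (3·28² + 5)/(2·34) ≡ 20/27. 27⁻¹ ≡ 38 (mod 41) since 27·38 = 1026 ≡ 1, so λ ≡ 20·38 ≡ 22.
  x = λ² - 28 - 28 = 484 - 56 ≡ 18; y = λ·(28 - 18) - 34 ≡ 22. → (18, 22)
3Q: (18, 22) + (28, 34). λ = (34 - 22)/(28 - 18) ≡ 12/10 mod 41. 10⁻¹ ≡ 37 (mod 41) since 10·37 = 370 ≡ 1, so λ ≡ 34.
  x = λ² - 18 - 28 = 1156 - 46 ≡ 3; y = λ·(18 - 3) - 22 ≡ 37. → (3, 37)

(3, 37)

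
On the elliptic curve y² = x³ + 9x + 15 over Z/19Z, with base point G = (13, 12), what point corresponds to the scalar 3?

(11, 1)

Repeated addition: build up to 3G.
2G: tangent at (13, 12): λ = (3·13² + 9)/(2·12) ≡ 3/5. 5⁻¹ ≡ 4 (mod 19) since 5·4 = 20 ≡ 1, so λ ≡ 3·4 ≡ 12.
  x = λ² - 13 - 13 = 144 - 26 ≡ 4; y = λ·(13 - 4) - 12 ≡ 1. → (4, 1)
3G: (4, 1) + (13, 12). λ = (12 - 1)/(13 - 4) ≡ 11/9 mod 19. 9⁻¹ ≡ 17 (mod 19), so λ ≡ 16.
  x = λ² - 4 - 13 = 256 - 17 ≡ 11; y = λ·(4 - 11) - 1 ≡ 1. → (11, 1)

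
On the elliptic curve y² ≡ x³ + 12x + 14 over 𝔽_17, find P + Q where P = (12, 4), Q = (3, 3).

(6, 8)

(12, 4) + (3, 3). λ = (3 - 4)/(3 - 12) ≡ 16/8 mod 17. 8⁻¹ ≡ 15 (mod 17), so λ ≡ 2.
  x = λ² - 12 - 3 = 4 - 15 ≡ 6; y = λ·(12 - 6) - 4 ≡ 8. → (6, 8)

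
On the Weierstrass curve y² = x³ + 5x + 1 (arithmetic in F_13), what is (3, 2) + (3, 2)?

(6, 0)

tangent at (3, 2): λ = (3·3² + 5)/(2·2) ≡ 6/4. 4⁻¹ ≡ 10 (mod 13), so λ ≡ 6·10 ≡ 8.
  x = λ² - 3 - 3 = 64 - 6 ≡ 6; y = λ·(3 - 6) - 2 ≡ 0. → (6, 0)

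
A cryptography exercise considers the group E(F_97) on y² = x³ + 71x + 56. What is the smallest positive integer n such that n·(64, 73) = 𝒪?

2P: tangent at (64, 73): λ = (3·64² + 71)/(2·73) ≡ 40/49. 49⁻¹ ≡ 2 (mod 97) since 49·2 = 98 ≡ 1, so λ ≡ 40·2 ≡ 80.
  x = λ² - 64 - 64 = 6400 - 128 ≡ 64; y = λ·(64 - 64) - 73 ≡ 24. → (64, 24)
3P: (64, 24) + (64, 73): same x and y₁ ≡ -y₂, so the sum is 𝒪.
3P = 𝒪, so the order is 3.

3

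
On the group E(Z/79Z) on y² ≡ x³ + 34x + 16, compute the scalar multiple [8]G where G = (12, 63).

(23, 76)

Double-and-add on 8 = (1000)₂. Start with G = (12, 63) for the leading 1-bit.
double: tangent at (12, 63): λ = (3·12² + 34)/(2·63) ≡ 71/47. 47⁻¹ ≡ 37 (mod 79) since 47·37 = 1739 ≡ 1, so λ ≡ 71·37 ≡ 20.
  x = λ² - 12 - 12 = 400 - 24 ≡ 60; y = λ·(12 - 60) - 63 ≡ 4. → (60, 4)
double: tangent at (60, 4): λ = (3·60² + 34)/(2·4) ≡ 11/8. 8⁻¹ ≡ 10 (mod 79), so λ ≡ 11·10 ≡ 31.
  x = λ² - 60 - 60 = 961 - 120 ≡ 51; y = λ·(60 - 51) - 4 ≡ 38. → (51, 38)
double: tangent at (51, 38): λ = (3·51² + 34)/(2·38) ≡ 16/76. 76⁻¹ ≡ 26 (mod 79), so λ ≡ 16·26 ≡ 21.
  x = λ² - 51 - 51 = 441 - 102 ≡ 23; y = λ·(51 - 23) - 38 ≡ 76. → (23, 76)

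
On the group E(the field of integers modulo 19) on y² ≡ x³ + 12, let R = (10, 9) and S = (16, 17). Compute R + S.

(10, 9) + (16, 17). λ = (17 - 9)/(16 - 10) ≡ 8/6 mod 19. 6⁻¹ ≡ 16 (mod 19), so λ ≡ 14.
  x = λ² - 10 - 16 = 196 - 26 ≡ 18; y = λ·(10 - 18) - 9 ≡ 12. → (18, 12)

(18, 12)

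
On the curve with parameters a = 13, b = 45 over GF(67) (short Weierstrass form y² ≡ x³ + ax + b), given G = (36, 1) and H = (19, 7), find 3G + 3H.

(34, 44)

First 3G:
Repeated addition: build up to 3G.
2G: tangent at (36, 1): λ = (3·36² + 13)/(2·1) ≡ 15/2. 2⁻¹ ≡ 34 (mod 67), so λ ≡ 15·34 ≡ 41.
  x = λ² - 36 - 36 = 1681 - 72 ≡ 1; y = λ·(36 - 1) - 1 ≡ 27. → (1, 27)
3G: (1, 27) + (36, 1). λ = (1 - 27)/(36 - 1) ≡ 41/35 mod 67. 35⁻¹ ≡ 23 (mod 67), so λ ≡ 5.
  x = λ² - 1 - 36 = 25 - 37 ≡ 55; y = λ·(1 - 55) - 27 ≡ 38. → (55, 38)
3G = (55, 38).
Next 3H:
Repeated addition: build up to 3H.
2H: tangent at (19, 7): λ = (3·19² + 13)/(2·7) ≡ 24/14. 14⁻¹ ≡ 24 (mod 67) since 14·24 = 336 ≡ 1, so λ ≡ 24·24 ≡ 40.
  x = λ² - 19 - 19 = 1600 - 38 ≡ 21; y = λ·(19 - 21) - 7 ≡ 47. → (21, 47)
3H: (21, 47) + (19, 7). λ = (7 - 47)/(19 - 21) ≡ 27/65 mod 67. 65⁻¹ ≡ 33 (mod 67), so λ ≡ 20.
  x = λ² - 21 - 19 = 400 - 40 ≡ 25; y = λ·(21 - 25) - 47 ≡ 7. → (25, 7)
3H = (25, 7).
Finally 3G + 3H:
(55, 38) + (25, 7). λ = (7 - 38)/(25 - 55) ≡ 36/37 mod 67. 37⁻¹ ≡ 29 (mod 67) since 37·29 = 1073 ≡ 1, so λ ≡ 39.
  x = λ² - 55 - 25 = 1521 - 80 ≡ 34; y = λ·(55 - 34) - 38 ≡ 44. → (34, 44)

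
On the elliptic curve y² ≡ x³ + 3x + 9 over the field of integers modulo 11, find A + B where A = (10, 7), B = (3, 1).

(10, 7) + (3, 1). λ = (1 - 7)/(3 - 10) ≡ 5/4 mod 11. 4⁻¹ ≡ 3 (mod 11), so λ ≡ 4.
  x = λ² - 10 - 3 = 16 - 13 ≡ 3; y = λ·(10 - 3) - 7 ≡ 10. → (3, 10)

(3, 10)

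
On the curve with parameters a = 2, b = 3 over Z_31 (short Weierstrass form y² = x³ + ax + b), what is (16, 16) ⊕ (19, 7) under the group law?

(16, 16) + (19, 7). λ = (7 - 16)/(19 - 16) ≡ 22/3 mod 31. 3⁻¹ ≡ 21 (mod 31), so λ ≡ 28.
  x = λ² - 16 - 19 = 784 - 35 ≡ 5; y = λ·(16 - 5) - 16 ≡ 13. → (5, 13)

(5, 13)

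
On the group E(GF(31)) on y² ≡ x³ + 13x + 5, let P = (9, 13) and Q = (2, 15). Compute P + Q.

(9, 13) + (2, 15). λ = (15 - 13)/(2 - 9) ≡ 2/24 mod 31. 24⁻¹ ≡ 22 (mod 31), so λ ≡ 13.
  x = λ² - 9 - 2 = 169 - 11 ≡ 3; y = λ·(9 - 3) - 13 ≡ 3. → (3, 3)

(3, 3)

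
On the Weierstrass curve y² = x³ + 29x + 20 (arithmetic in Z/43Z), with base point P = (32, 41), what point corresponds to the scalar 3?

(14, 26)

Repeated addition: build up to 3P.
2P: tangent at (32, 41): λ = (3·32² + 29)/(2·41) ≡ 5/39. 39⁻¹ ≡ 32 (mod 43) since 39·32 = 1248 ≡ 1, so λ ≡ 5·32 ≡ 31.
  x = λ² - 32 - 32 = 961 - 64 ≡ 37; y = λ·(32 - 37) - 41 ≡ 19. → (37, 19)
3P: (37, 19) + (32, 41). λ = (41 - 19)/(32 - 37) ≡ 22/38 mod 43. 38⁻¹ ≡ 17 (mod 43), so λ ≡ 30.
  x = λ² - 37 - 32 = 900 - 69 ≡ 14; y = λ·(37 - 14) - 19 ≡ 26. → (14, 26)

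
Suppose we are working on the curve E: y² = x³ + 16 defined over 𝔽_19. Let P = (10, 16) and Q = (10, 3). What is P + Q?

O

The two points share x = 10 and their y-coordinates satisfy 16 + 3 ≡ 0 (mod 19), so they are inverses. Their sum is O.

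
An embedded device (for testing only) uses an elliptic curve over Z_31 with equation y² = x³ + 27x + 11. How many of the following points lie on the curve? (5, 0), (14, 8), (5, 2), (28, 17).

1

(5, 0): 0² ≡ 0, rhs ≡ 23 → off.
(14, 8): 8² ≡ 2, rhs ≡ 2 → on.
(5, 2): 2² ≡ 4, rhs ≡ 23 → off.
(28, 17): 17² ≡ 10, rhs ≡ 27 → off.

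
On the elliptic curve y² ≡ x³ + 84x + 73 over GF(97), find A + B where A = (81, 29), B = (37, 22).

(81, 29) + (37, 22). λ = (22 - 29)/(37 - 81) ≡ 90/53 mod 97. 53⁻¹ ≡ 11 (mod 97), so λ ≡ 20.
  x = λ² - 81 - 37 = 400 - 118 ≡ 88; y = λ·(81 - 88) - 29 ≡ 25. → (88, 25)

(88, 25)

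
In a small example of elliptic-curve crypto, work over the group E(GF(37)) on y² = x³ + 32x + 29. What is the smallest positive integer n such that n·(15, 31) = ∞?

5

2P: tangent at (15, 31): λ = (3·15² + 32)/(2·31) ≡ 4/25. 25⁻¹ ≡ 3 (mod 37), so λ ≡ 4·3 ≡ 12.
  x = λ² - 15 - 15 = 144 - 30 ≡ 3; y = λ·(15 - 3) - 31 ≡ 2. → (3, 2)
3P: (3, 2) + (15, 31). λ = (31 - 2)/(15 - 3) ≡ 29/12 mod 37. 12⁻¹ ≡ 34 (mod 37), so λ ≡ 24.
  x = λ² - 3 - 15 = 576 - 18 ≡ 3; y = λ·(3 - 3) - 2 ≡ 35. → (3, 35)
4P: (3, 35) + (15, 31). λ = (31 - 35)/(15 - 3) ≡ 33/12 mod 37. 12⁻¹ ≡ 34 (mod 37) since 12·34 = 408 ≡ 1, so λ ≡ 12.
  x = λ² - 3 - 15 = 144 - 18 ≡ 15; y = λ·(3 - 15) - 35 ≡ 6. → (15, 6)
5P: (15, 6) + (15, 31): same x and y₁ ≡ -y₂, so the sum is ∞.
5P = ∞, so the order is 5.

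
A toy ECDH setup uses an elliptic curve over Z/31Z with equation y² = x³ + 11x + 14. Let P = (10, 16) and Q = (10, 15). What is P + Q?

O

The two points share x = 10 and their y-coordinates satisfy 16 + 15 ≡ 0 (mod 31), so they are inverses. Their sum is 𝒪.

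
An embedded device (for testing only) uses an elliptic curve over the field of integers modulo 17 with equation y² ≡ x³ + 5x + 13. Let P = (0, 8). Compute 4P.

(3, 15)

Repeated addition: build up to 4P.
2P: tangent at (0, 8): λ = (3·0² + 5)/(2·8) ≡ 5/16. 16⁻¹ ≡ 16 (mod 17) since 16·16 = 256 ≡ 1, so λ ≡ 5·16 ≡ 12.
  x = λ² - 0 - 0 = 144 - 0 ≡ 8; y = λ·(0 - 8) - 8 ≡ 15. → (8, 15)
3P: (8, 15) + (0, 8). λ = (8 - 15)/(0 - 8) ≡ 10/9 mod 17. 9⁻¹ ≡ 2 (mod 17), so λ ≡ 3.
  x = λ² - 8 - 0 = 9 - 8 ≡ 1; y = λ·(8 - 1) - 15 ≡ 6. → (1, 6)
4P: (1, 6) + (0, 8). λ = (8 - 6)/(0 - 1) ≡ 2/16 mod 17. 16⁻¹ ≡ 16 (mod 17) since 16·16 = 256 ≡ 1, so λ ≡ 15.
  x = λ² - 1 - 0 = 225 - 1 ≡ 3; y = λ·(1 - 3) - 6 ≡ 15. → (3, 15)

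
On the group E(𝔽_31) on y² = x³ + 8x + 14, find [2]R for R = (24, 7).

(14, 24)

tangent at (24, 7): λ = (3·24² + 8)/(2·7) ≡ 0/14. 14⁻¹ ≡ 20 (mod 31), so λ ≡ 0·20 ≡ 0.
  x = λ² - 24 - 24 = 0 - 48 ≡ 14; y = λ·(24 - 14) - 7 ≡ 24. → (14, 24)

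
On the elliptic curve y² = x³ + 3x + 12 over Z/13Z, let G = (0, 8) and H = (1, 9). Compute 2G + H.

First 2G:
Repeated addition: build up to 2G.
2G: tangent at (0, 8): λ = (3·0² + 3)/(2·8) ≡ 3/3. 3⁻¹ ≡ 9 (mod 13), so λ ≡ 3·9 ≡ 1.
  x = λ² - 0 - 0 = 1 - 0 ≡ 1; y = λ·(0 - 1) - 8 ≡ 4. → (1, 4)
2G = (1, 4).
Finally 2G + H:
(1, 4) + (1, 9): same x and y₁ ≡ -y₂, so the sum is O.

O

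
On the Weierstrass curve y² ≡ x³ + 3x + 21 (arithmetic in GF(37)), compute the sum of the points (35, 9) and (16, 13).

(13, 0)

(35, 9) + (16, 13). λ = (13 - 9)/(16 - 35) ≡ 4/18 mod 37. 18⁻¹ ≡ 35 (mod 37), so λ ≡ 29.
  x = λ² - 35 - 16 = 841 - 51 ≡ 13; y = λ·(35 - 13) - 9 ≡ 0. → (13, 0)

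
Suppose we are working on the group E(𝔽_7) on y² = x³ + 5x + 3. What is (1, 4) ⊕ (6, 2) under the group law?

(1, 4) + (6, 2). λ = (2 - 4)/(6 - 1) ≡ 5/5 mod 7. 5⁻¹ ≡ 3 (mod 7) since 5·3 = 15 ≡ 1, so λ ≡ 1.
  x = λ² - 1 - 6 = 1 - 7 ≡ 1; y = λ·(1 - 1) - 4 ≡ 3. → (1, 3)

(1, 3)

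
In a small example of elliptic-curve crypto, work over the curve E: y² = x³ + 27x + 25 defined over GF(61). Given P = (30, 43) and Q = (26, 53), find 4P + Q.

(12, 8)

First 4P:
Double-and-add on 4 = (100)₂. Start with P = (30, 43) for the leading 1-bit.
double: tangent at (30, 43): λ = (3·30² + 27)/(2·43) ≡ 43/25. 25⁻¹ ≡ 22 (mod 61) since 25·22 = 550 ≡ 1, so λ ≡ 43·22 ≡ 31.
  x = λ² - 30 - 30 = 961 - 60 ≡ 47; y = λ·(30 - 47) - 43 ≡ 40. → (47, 40)
double: tangent at (47, 40): λ = (3·47² + 27)/(2·40) ≡ 5/19. 19⁻¹ ≡ 45 (mod 61), so λ ≡ 5·45 ≡ 42.
  x = λ² - 47 - 47 = 1764 - 94 ≡ 23; y = λ·(47 - 23) - 40 ≡ 53. → (23, 53)
4P = (23, 53).
Finally 4P + Q:
(23, 53) + (26, 53). λ = (53 - 53)/(26 - 23) ≡ 0/3 mod 61. 3⁻¹ ≡ 41 (mod 61), so λ ≡ 0.
  x = λ² - 23 - 26 = 0 - 49 ≡ 12; y = λ·(23 - 12) - 53 ≡ 8. → (12, 8)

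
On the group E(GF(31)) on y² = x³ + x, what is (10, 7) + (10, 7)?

tangent at (10, 7): λ = (3·10² + 1)/(2·7) ≡ 22/14. 14⁻¹ ≡ 20 (mod 31), so λ ≡ 22·20 ≡ 6.
  x = λ² - 10 - 10 = 36 - 20 ≡ 16; y = λ·(10 - 16) - 7 ≡ 19. → (16, 19)

(16, 19)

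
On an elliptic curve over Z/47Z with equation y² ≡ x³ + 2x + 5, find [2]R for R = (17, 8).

tangent at (17, 8): λ = (3·17² + 2)/(2·8) ≡ 23/16. 16⁻¹ ≡ 3 (mod 47), so λ ≡ 23·3 ≡ 22.
  x = λ² - 17 - 17 = 484 - 34 ≡ 27; y = λ·(17 - 27) - 8 ≡ 7. → (27, 7)

(27, 7)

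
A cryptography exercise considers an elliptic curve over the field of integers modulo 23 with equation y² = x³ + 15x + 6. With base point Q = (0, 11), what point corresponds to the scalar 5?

Double-and-add on 5 = (101)₂. Start with Q = (0, 11) for the leading 1-bit.
double: tangent at (0, 11): λ = (3·0² + 15)/(2·11) ≡ 15/22. 22⁻¹ ≡ 22 (mod 23) since 22·22 = 484 ≡ 1, so λ ≡ 15·22 ≡ 8.
  x = λ² - 0 - 0 = 64 - 0 ≡ 18; y = λ·(0 - 18) - 11 ≡ 6. → (18, 6)
double: tangent at (18, 6): λ = (3·18² + 15)/(2·6) ≡ 21/12. 12⁻¹ ≡ 2 (mod 23) since 12·2 = 24 ≡ 1, so λ ≡ 21·2 ≡ 19.
  x = λ² - 18 - 18 = 361 - 36 ≡ 3; y = λ·(18 - 3) - 6 ≡ 3. → (3, 3)
add Q: (3, 3) + (0, 11). λ = (11 - 3)/(0 - 3) ≡ 8/20 mod 23. 20⁻¹ ≡ 15 (mod 23), so λ ≡ 5.
  x = λ² - 3 - 0 = 25 - 3 ≡ 22; y = λ·(3 - 22) - 3 ≡ 17. → (22, 17)

(22, 17)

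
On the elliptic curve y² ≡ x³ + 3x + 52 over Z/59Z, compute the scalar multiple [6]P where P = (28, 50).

Double-and-add on 6 = (110)₂. Start with P = (28, 50) for the leading 1-bit.
double: tangent at (28, 50): λ = (3·28² + 3)/(2·50) ≡ 54/41. 41⁻¹ ≡ 36 (mod 59), so λ ≡ 54·36 ≡ 56.
  x = λ² - 28 - 28 = 3136 - 56 ≡ 12; y = λ·(28 - 12) - 50 ≡ 20. → (12, 20)
add P: (12, 20) + (28, 50). λ = (50 - 20)/(28 - 12) ≡ 30/16 mod 59. 16⁻¹ ≡ 48 (mod 59) since 16·48 = 768 ≡ 1, so λ ≡ 24.
  x = λ² - 12 - 28 = 576 - 40 ≡ 5; y = λ·(12 - 5) - 20 ≡ 30. → (5, 30)
double: tangent at (5, 30): λ = (3·5² + 3)/(2·30) ≡ 19/1. 1⁻¹ ≡ 1 (mod 59), so λ ≡ 19·1 ≡ 19.
  x = λ² - 5 - 5 = 361 - 10 ≡ 56; y = λ·(5 - 56) - 30 ≡ 4. → (56, 4)

(56, 4)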